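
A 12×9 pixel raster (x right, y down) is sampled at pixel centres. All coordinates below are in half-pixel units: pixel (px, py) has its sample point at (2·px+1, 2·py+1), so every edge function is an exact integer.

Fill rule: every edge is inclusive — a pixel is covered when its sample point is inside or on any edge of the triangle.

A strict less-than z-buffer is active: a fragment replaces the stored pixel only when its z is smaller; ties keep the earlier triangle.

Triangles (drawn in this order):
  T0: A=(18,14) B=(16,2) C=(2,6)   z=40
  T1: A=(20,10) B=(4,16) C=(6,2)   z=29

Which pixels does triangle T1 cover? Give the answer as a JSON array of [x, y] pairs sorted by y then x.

T0:
  2·area = 176  (B↔C swapped to make it positive)
  edge (18, 14)→(2, 6): d=(-16,-8) inclusive
  edge (2, 6)→(16, 2): d=(14,-4) inclusive
  edge (16, 2)→(18, 14): d=(2,12) inclusive
    (6,1)@(13, 3): e=[136,2,38] → X
    (7,1)@(15, 3): e=[152,10,14] → X
    (8,1)@(17, 3): e=[168,18,-10] → .
    (3,2)@(7, 5): e=[56,6,114] → X
    (4,2)@(9, 5): e=[72,14,90] → X
    (5,2)@(11, 5): e=[88,22,66] → X
    (8,2)@(17, 5): e=[136,46,-6] → .
    (2,3)@(5, 7): e=[8,26,142] → X
    (8,3)@(17, 7): e=[104,74,-2] → .
    (2,4)@(5, 9): e=[-24,54,146] → .
    (3,4)@(7, 9): e=[-8,62,122] → .
    (4,4)@(9, 9): e=[8,70,98] → X
  covered (22 px):
    . . . . . . . . . . . .
    . . . . . . X X . . . .
    . . . X X X X X . . . .
    . . X X X X X X . . . .
    . . . . X X X X X . . .
    . . . . . . X X X . . .
    . . . . . . . . X . . .
    . . . . . . . . . . . .
    . . . . . . . . . . . .
T1:
  2·area = 212
  edge (20, 10)→(4, 16): d=(-16,6) inclusive
  edge (4, 16)→(6, 2): d=(2,-14) inclusive
  edge (6, 2)→(20, 10): d=(14,8) inclusive
    (3,1)@(7, 3): e=[190,16,6] → X
    (4,1)@(9, 3): e=[178,44,-10] → .
    (3,2)@(7, 5): e=[158,20,34] → X
    (4,2)@(9, 5): e=[146,48,18] → X
    (5,2)@(11, 5): e=[134,76,2] → X
    (6,2)@(13, 5): e=[122,104,-14] → .
    (3,3)@(7, 7): e=[126,24,62] → X
    (6,3)@(13, 7): e=[90,108,14] → X
    (7,3)@(15, 7): e=[78,136,-2] → .
    (2,4)@(5, 9): e=[106,0,106] → X  [on edge]
    (7,4)@(15, 9): e=[46,140,26] → X
    (8,4)@(17, 9): e=[34,168,10] → X
  covered (27 px):
    . . . . . . . . . . . .
    . . . X . . . . . . . .
    . . . X X X . . . . . .
    . . . X X X X . . . . .
    . . X X X X X X X . . .
    . . X X X X X X X . . .
    . . X X X X . . . . . .
    . . X . . . . . . . . .
    . . . . . . . . . . . .

Final: [[3,1],[3,2],[4,2],[5,2],[3,3],[4,3],[5,3],[6,3],[2,4],[3,4],[4,4],[5,4],[6,4],[7,4],[8,4],[2,5],[3,5],[4,5],[5,5],[6,5],[7,5],[8,5],[2,6],[3,6],[4,6],[5,6],[2,7]]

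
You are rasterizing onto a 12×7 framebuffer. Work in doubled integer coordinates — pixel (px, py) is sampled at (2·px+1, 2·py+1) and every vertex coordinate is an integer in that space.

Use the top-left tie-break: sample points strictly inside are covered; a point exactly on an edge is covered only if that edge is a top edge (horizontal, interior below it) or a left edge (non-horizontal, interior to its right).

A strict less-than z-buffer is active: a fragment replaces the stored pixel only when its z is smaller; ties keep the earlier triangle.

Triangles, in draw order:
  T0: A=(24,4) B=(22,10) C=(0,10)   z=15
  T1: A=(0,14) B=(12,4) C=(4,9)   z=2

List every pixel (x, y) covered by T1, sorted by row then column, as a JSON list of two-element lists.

T0:
  2·area = 132
  edge (24, 4)→(22, 10): d=(-2,6) right/bottom  bias=-1
  edge (22, 10)→(0, 10): d=(-22,0) right/bottom  bias=-1
  edge (0, 10)→(24, 4): d=(24,-6) top-left  bias=+0
    (10,2)@(21, 5): e=[16,110,6] → █
    (11,2)@(23, 5): e=[4,110,18] → █
    (6,3)@(13, 7): e=[60,66,6] → █
    (7,3)@(15, 7): e=[48,66,18] → █
    (8,3)@(17, 7): e=[36,66,30] → █
    (9,3)@(19, 7): e=[24,66,42] → █
    (11,3)@(23, 7): e=[0,66,66] → ·  [on edge]
    (2,4)@(5, 9): e=[104,22,6] → █
    (3,4)@(7, 9): e=[92,22,18] → █
    (4,4)@(9, 9): e=[80,22,30] → █
    (5,4)@(11, 9): e=[68,22,42] → █
    (11,4)@(23, 9): e=[-4,22,114] → ·
    (10,6)@(21, 13): e=[0,-66,198] → ·  [on edge]
  covered (16 px):
    · · · · · · · · · · · ·
    · · · · · · · · · · · ·
    · · · · · · · · · · █ █
    · · · · · · █ █ █ █ █ ·
    · · █ █ █ █ █ █ █ █ █ ·
    · · · · · · · · · · · ·
    · · · · · · · · · · · ·
T1:
  2·area = 20  (B↔C swapped to make it positive)
  edge (0, 14)→(4, 9): d=(4,-5) top-left  bias=+0
  edge (4, 9)→(12, 4): d=(8,-5) top-left  bias=+0
  edge (12, 4)→(0, 14): d=(-12,10) right/bottom  bias=-1
    (2,4)@(5, 9): e=[5,5,10] → █
    (3,4)@(7, 9): e=[15,15,-10] → ·
    (1,5)@(3, 11): e=[3,11,6] → █
    (2,5)@(5, 11): e=[13,21,-14] → ·
    (0,6)@(1, 13): e=[1,17,2] → █
    (1,6)@(3, 13): e=[11,27,-18] → ·
  covered (3 px):
    · · · · · · · · · · · ·
    · · · · · · · · · · · ·
    · · · · · · · · · · · ·
    · · · · · · · · · · · ·
    · · █ · · · · · · · · ·
    · █ · · · · · · · · · ·
    █ · · · · · · · · · · ·

Result: [[2,4],[1,5],[0,6]]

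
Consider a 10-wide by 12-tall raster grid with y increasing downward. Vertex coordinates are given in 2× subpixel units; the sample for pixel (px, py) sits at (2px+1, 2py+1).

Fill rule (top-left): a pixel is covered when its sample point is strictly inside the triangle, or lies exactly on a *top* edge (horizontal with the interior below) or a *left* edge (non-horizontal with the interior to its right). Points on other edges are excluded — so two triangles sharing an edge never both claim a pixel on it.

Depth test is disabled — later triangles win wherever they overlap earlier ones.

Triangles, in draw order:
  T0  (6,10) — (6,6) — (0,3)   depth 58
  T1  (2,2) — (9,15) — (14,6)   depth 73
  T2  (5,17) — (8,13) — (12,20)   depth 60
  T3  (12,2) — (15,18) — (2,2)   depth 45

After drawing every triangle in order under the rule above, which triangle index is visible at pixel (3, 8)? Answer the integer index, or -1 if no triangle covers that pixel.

T0:
  2·area = 24  (B↔C swapped to make it positive)
  edge (6, 10)→(0, 3): d=(-6,-7) top-left  bias=+0
  edge (0, 3)→(6, 6): d=(6,3) right/bottom  bias=-1
  edge (6, 6)→(6, 10): d=(0,4) right/bottom  bias=-1
    (1,2)@(3, 5): e=[9,3,12] → X
    (2,2)@(5, 5): e=[23,-3,4] → .
    (1,3)@(3, 7): e=[-3,15,12] → .
    (2,3)@(5, 7): e=[11,9,4] → X
    (3,3)@(7, 7): e=[25,3,-4] → .
    (2,4)@(5, 9): e=[-1,21,4] → .
  covered (2 px):
    . . . . . . . . . .
    . . . . . . . . . .
    . X . . . . . . . .
    . . X . . . . . . .
    . . . . . . . . . .
    . . . . . . . . . .
    . . . . . . . . . .
    . . . . . . . . . .
    . . . . . . . . . .
    . . . . . . . . . .
    . . . . . . . . . .
    . . . . . . . . . .
T1:
  2·area = 128  (B↔C swapped to make it positive)
  edge (2, 2)→(14, 6): d=(12,4) right/bottom  bias=-1
  edge (14, 6)→(9, 15): d=(-5,9) right/bottom  bias=-1
  edge (9, 15)→(2, 2): d=(-7,-13) top-left  bias=+0
    (1,1)@(3, 3): e=[8,114,6] → X
    (2,1)@(5, 3): e=[0,96,32] → .  [on edge]
    (1,2)@(3, 5): e=[32,104,-8] → .
    (2,2)@(5, 5): e=[24,86,18] → X
    (3,2)@(7, 5): e=[16,68,44] → X
    (4,2)@(9, 5): e=[8,50,70] → X
    (5,2)@(11, 5): e=[0,32,96] → .  [on edge]
    (2,3)@(5, 7): e=[48,76,4] → X
    (5,3)@(11, 7): e=[24,22,82] → X
    (6,3)@(13, 7): e=[16,4,108] → X
    (7,3)@(15, 7): e=[8,-14,134] → .
    (8,3)@(17, 7): e=[0,-32,160] → .  [on edge]
    (4,7)@(9, 15): e=[128,0,0] → .  [on edge]
  covered (16 px):
    . . . . . . . . . .
    . X . . . . . . . .
    . . X X X . . . . .
    . . X X X X X . . .
    . . . X X X . . . .
    . . . X X X . . . .
    . . . . X . . . . .
    . . . . . . . . . .
    . . . . . . . . . .
    . . . . . . . . . .
    . . . . . . . . . .
    . . . . . . . . . .
T2:
  2·area = 37
  edge (5, 17)→(8, 13): d=(3,-4) top-left  bias=+0
  edge (8, 13)→(12, 20): d=(4,7) right/bottom  bias=-1
  edge (12, 20)→(5, 17): d=(-7,-3) top-left  bias=+0
    (8,0)@(17, 1): e=[0,-111,148] → .  [on edge]
    (5,4)@(11, 9): e=[0,-37,74] → .  [on edge]
    (3,7)@(7, 15): e=[2,15,20] → X
    (4,7)@(9, 15): e=[10,1,26] → X
    (5,7)@(11, 15): e=[18,-13,32] → .
    (2,8)@(5, 17): e=[0,37,0] → X  [on edge]
    (5,8)@(11, 17): e=[24,-5,18] → .
    (2,9)@(5, 19): e=[6,45,-14] → .
    (3,9)@(7, 19): e=[14,31,-8] → .
    (4,9)@(9, 19): e=[22,17,-2] → .
    (5,9)@(11, 19): e=[30,3,4] → X
    (6,9)@(13, 19): e=[38,-11,10] → .
    (9,11)@(19, 23): e=[74,-37,0] → .  [on edge]
  covered (6 px):
    . . . . . . . . . .
    . . . . . . . . . .
    . . . . . . . . . .
    . . . . . . . . . .
    . . . . . . . . . .
    . . . . . . . . . .
    . . . . . . . . . .
    . . . X X . . . . .
    . . X X X . . . . .
    . . . . . X . . . .
    . . . . . . . . . .
    . . . . . . . . . .
T3:
  2·area = 160
  edge (12, 2)→(15, 18): d=(3,16) right/bottom  bias=-1
  edge (15, 18)→(2, 2): d=(-13,-16) top-left  bias=+0
  edge (2, 2)→(12, 2): d=(10,0) top-left  bias=+0
    (1,1)@(3, 3): e=[147,3,10] → X
    (2,1)@(5, 3): e=[115,35,10] → X
    (3,1)@(7, 3): e=[83,67,10] → X
    (4,1)@(9, 3): e=[51,99,10] → X
    (5,1)@(11, 3): e=[19,131,10] → X
    (6,1)@(13, 3): e=[-13,163,10] → .
    (1,2)@(3, 5): e=[153,-23,30] → .
    (2,2)@(5, 5): e=[121,9,30] → X
    (6,2)@(13, 5): e=[-7,137,30] → .
    (2,3)@(5, 7): e=[127,-17,50] → .
    (3,3)@(7, 7): e=[95,15,50] → X
    (6,3)@(13, 7): e=[-1,111,50] → .
  covered (20 px):
    . . . . . . . . . .
    . X X X X X . . . .
    . . X X X X . . . .
    . . . X X X . . . .
    . . . . X X X . . .
    . . . . . X X . . .
    . . . . . X X . . .
    . . . . . . X . . .
    . . . . . . . . . .
    . . . . . . . . . .
    . . . . . . . . . .
    . . . . . . . . . .

Z-buffer (winner per pixel, '.' = empty):
  . . . . . . . . . .
  . 3 3 3 3 3 . . . .
  . 0 3 3 3 3 . . . .
  . . 1 3 3 3 1 . . .
  . . . 1 3 3 3 . . .
  . . . 1 1 3 3 . . .
  . . . . 1 3 3 . . .
  . . . 2 2 . 3 . . .
  . . 2 2 2 . . . . .
  . . . . . 2 . . . .
  . . . . . . . . . .
  . . . . . . . . . .

Result: 2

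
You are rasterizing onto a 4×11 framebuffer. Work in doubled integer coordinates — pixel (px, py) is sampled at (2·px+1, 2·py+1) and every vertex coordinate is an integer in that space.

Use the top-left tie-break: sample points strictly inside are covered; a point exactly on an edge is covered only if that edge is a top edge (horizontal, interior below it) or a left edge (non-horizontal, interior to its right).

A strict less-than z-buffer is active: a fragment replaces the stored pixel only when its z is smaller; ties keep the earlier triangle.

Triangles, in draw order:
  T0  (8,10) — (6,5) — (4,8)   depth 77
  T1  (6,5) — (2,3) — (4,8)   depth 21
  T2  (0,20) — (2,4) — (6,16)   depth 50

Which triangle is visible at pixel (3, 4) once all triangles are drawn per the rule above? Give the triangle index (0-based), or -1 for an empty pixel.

T0:
  2·area = 16  (B↔C swapped to make it positive)
  edge (8, 10)→(4, 8): d=(-4,-2) top-left  bias=+0
  edge (4, 8)→(6, 5): d=(2,-3) top-left  bias=+0
  edge (6, 5)→(8, 10): d=(2,5) right/bottom  bias=-1
    (2,3)@(5, 7): e=[6,1,9] → █
    (3,3)@(7, 7): e=[10,7,-1] → ·
    (2,4)@(5, 9): e=[-2,5,13] → ·
    (3,4)@(7, 9): e=[2,11,3] → █
    (3,5)@(7, 11): e=[-6,15,7] → ·
  covered (2 px):
    · · · ·
    · · · ·
    · · · ·
    · · █ ·
    · · · █
    · · · ·
    · · · ·
    · · · ·
    · · · ·
    · · · ·
    · · · ·
T1:
  2·area = 16  (B↔C swapped to make it positive)
  edge (6, 5)→(4, 8): d=(-2,3) right/bottom  bias=-1
  edge (4, 8)→(2, 3): d=(-2,-5) top-left  bias=+0
  edge (2, 3)→(6, 5): d=(4,2) right/bottom  bias=-1
    (1,2)@(3, 5): e=[9,1,6] → █
    (2,2)@(5, 5): e=[3,11,2] → █
    (3,2)@(7, 5): e=[-3,21,-2] → ·
    (1,3)@(3, 7): e=[5,-3,14] → ·
    (2,3)@(5, 7): e=[-1,7,10] → ·
  covered (2 px):
    · · · ·
    · · · ·
    · █ █ ·
    · · · ·
    · · · ·
    · · · ·
    · · · ·
    · · · ·
    · · · ·
    · · · ·
    · · · ·
T2:
  2·area = 88
  edge (0, 20)→(2, 4): d=(2,-16) top-left  bias=+0
  edge (2, 4)→(6, 16): d=(4,12) right/bottom  bias=-1
  edge (6, 16)→(0, 20): d=(-6,4) right/bottom  bias=-1
    (0,0)@(1, 1): e=[-22,0,110] → ·  [on edge]
    (1,3)@(3, 7): e=[22,0,66] → ·  [on edge]
    (1,4)@(3, 9): e=[26,8,54] → █
    (2,4)@(5, 9): e=[58,-16,46] → ·
    (1,5)@(3, 11): e=[30,16,42] → █
    (2,5)@(5, 11): e=[62,-8,34] → ·
    (0,6)@(1, 13): e=[2,48,38] → █
    (2,6)@(5, 13): e=[66,0,22] → ·  [on edge]
    (0,7)@(1, 15): e=[6,56,26] → █
    (2,7)@(5, 15): e=[70,8,10] → █
    (3,7)@(7, 15): e=[102,-16,2] → ·
    (0,8)@(1, 17): e=[10,64,14] → █
    (3,9)@(7, 19): e=[110,0,-22] → ·  [on edge]
  covered (10 px):
    · · · ·
    · · · ·
    · · · ·
    · · · ·
    · █ · ·
    · █ · ·
    █ █ · ·
    █ █ █ ·
    █ █ · ·
    █ · · ·
    · · · ·

Z-buffer (winner per pixel, '.' = empty):
  . . . .
  . . . .
  . 1 1 .
  . . 0 .
  . 2 . 0
  . 2 . .
  2 2 . .
  2 2 2 .
  2 2 . .
  2 . . .
  . . . .

Result: 0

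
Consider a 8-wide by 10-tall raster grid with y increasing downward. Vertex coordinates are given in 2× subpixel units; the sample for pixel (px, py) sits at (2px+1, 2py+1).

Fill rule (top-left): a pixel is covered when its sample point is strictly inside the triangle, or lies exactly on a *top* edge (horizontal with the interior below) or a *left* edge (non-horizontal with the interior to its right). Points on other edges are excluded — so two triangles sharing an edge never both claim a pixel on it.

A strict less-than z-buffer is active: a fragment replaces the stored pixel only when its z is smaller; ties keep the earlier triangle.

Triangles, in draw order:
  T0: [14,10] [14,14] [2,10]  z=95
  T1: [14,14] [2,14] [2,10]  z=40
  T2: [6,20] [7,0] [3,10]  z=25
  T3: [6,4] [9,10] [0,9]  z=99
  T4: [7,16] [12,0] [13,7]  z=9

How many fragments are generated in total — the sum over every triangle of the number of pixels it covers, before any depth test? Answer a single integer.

T0:
  2·area = 48
  edge (14, 10)→(14, 14): d=(0,4) right/bottom  bias=-1
  edge (14, 14)→(2, 10): d=(-12,-4) top-left  bias=+0
  edge (2, 10)→(14, 10): d=(12,0) top-left  bias=+0
    (2,5)@(5, 11): e=[36,0,12] → █  [on edge]
    (3,5)@(7, 11): e=[28,8,12] → █
    (4,5)@(9, 11): e=[20,16,12] → █
    (5,5)@(11, 11): e=[12,24,12] → █
    (6,5)@(13, 11): e=[4,32,12] → █
    (7,5)@(15, 11): e=[-4,40,12] → ·
    (2,6)@(5, 13): e=[36,-24,36] → ·
    (3,6)@(7, 13): e=[28,-16,36] → ·
    (4,6)@(9, 13): e=[20,-8,36] → ·
    (5,6)@(11, 13): e=[12,0,36] → █  [on edge]
    (7,6)@(15, 13): e=[-4,16,36] → ·
    (5,7)@(11, 15): e=[12,-24,60] → ·
  covered (7 px):
    · · · · · · · ·
    · · · · · · · ·
    · · · · · · · ·
    · · · · · · · ·
    · · · · · · · ·
    · · █ █ █ █ █ ·
    · · · · · █ █ ·
    · · · · · · · ·
    · · · · · · · ·
    · · · · · · · ·
T1:
  2·area = 48
  edge (14, 14)→(2, 14): d=(-12,0) right/bottom  bias=-1
  edge (2, 14)→(2, 10): d=(0,-4) top-left  bias=+0
  edge (2, 10)→(14, 14): d=(12,4) right/bottom  bias=-1
    (1,5)@(3, 11): e=[36,4,8] → █
    (2,5)@(5, 11): e=[36,12,0] → ·  [on edge]
    (1,6)@(3, 13): e=[12,4,32] → █
    (2,6)@(5, 13): e=[12,12,24] → █
    (3,6)@(7, 13): e=[12,20,16] → █
    (4,6)@(9, 13): e=[12,28,8] → █
    (5,6)@(11, 13): e=[12,36,0] → ·  [on edge]
    (1,7)@(3, 15): e=[-12,4,56] → ·
    (2,7)@(5, 15): e=[-12,12,48] → ·
    (3,7)@(7, 15): e=[-12,20,40] → ·
    (4,7)@(9, 15): e=[-12,28,32] → ·
  covered (5 px):
    · · · · · · · ·
    · · · · · · · ·
    · · · · · · · ·
    · · · · · · · ·
    · · · · · · · ·
    · █ · · · · · ·
    · █ █ █ █ · · ·
    · · · · · · · ·
    · · · · · · · ·
    · · · · · · · ·
T2:
  2·area = 70  (B↔C swapped to make it positive)
  edge (6, 20)→(3, 10): d=(-3,-10) top-left  bias=+0
  edge (3, 10)→(7, 0): d=(4,-10) top-left  bias=+0
  edge (7, 0)→(6, 20): d=(-1,20) right/bottom  bias=-1
    (2,2)@(5, 5): e=[35,0,35] → █  [on edge]
    (3,2)@(7, 5): e=[55,20,-5] → ·
    (2,3)@(5, 7): e=[29,8,33] → █
    (3,3)@(7, 7): e=[49,28,-7] → ·
    (2,4)@(5, 9): e=[23,16,31] → █
    (3,4)@(7, 9): e=[43,36,-9] → ·
    (2,5)@(5, 11): e=[17,24,29] → █
    (3,5)@(7, 11): e=[37,44,-11] → ·
    (2,6)@(5, 13): e=[11,32,27] → █
    (3,6)@(7, 13): e=[31,52,-13] → ·
    (0,7)@(1, 15): e=[-35,0,105] → ·  [on edge]
    (2,7)@(5, 15): e=[5,40,25] → █
  covered (6 px):
    · · · · · · · ·
    · · · · · · · ·
    · · █ · · · · ·
    · · █ · · · · ·
    · · █ · · · · ·
    · · █ · · · · ·
    · · █ · · · · ·
    · · █ · · · · ·
    · · · · · · · ·
    · · · · · · · ·
T3:
  2·area = 51
  edge (6, 4)→(9, 10): d=(3,6) right/bottom  bias=-1
  edge (9, 10)→(0, 9): d=(-9,-1) top-left  bias=+0
  edge (0, 9)→(6, 4): d=(6,-5) top-left  bias=+0
    (2,2)@(5, 5): e=[9,41,1] → █
    (3,2)@(7, 5): e=[-3,43,11] → ·
    (1,3)@(3, 7): e=[27,21,3] → █
    (3,3)@(7, 7): e=[3,25,23] → █
    (4,3)@(9, 7): e=[-9,27,33] → ·
    (0,4)@(1, 9): e=[45,1,5] → █
    (4,4)@(9, 9): e=[-3,9,45] → ·
    (0,5)@(1, 11): e=[51,-17,17] → ·
    (1,5)@(3, 11): e=[39,-15,27] → ·
    (2,5)@(5, 11): e=[27,-13,37] → ·
    (3,5)@(7, 11): e=[15,-11,47] → ·
  covered (8 px):
    · · · · · · · ·
    · · · · · · · ·
    · · █ · · · · ·
    · █ █ █ · · · ·
    █ █ █ █ · · · ·
    · · · · · · · ·
    · · · · · · · ·
    · · · · · · · ·
    · · · · · · · ·
    · · · · · · · ·
T4:
  2·area = 51
  edge (7, 16)→(12, 0): d=(5,-16) top-left  bias=+0
  edge (12, 0)→(13, 7): d=(1,7) right/bottom  bias=-1
  edge (13, 7)→(7, 16): d=(-6,9) right/bottom  bias=-1
    (5,2)@(11, 5): e=[9,12,30] → █
    (6,2)@(13, 5): e=[41,-2,12] → ·
    (5,3)@(11, 7): e=[19,14,18] → █
    (6,3)@(13, 7): e=[51,0,0] → ·  [on edge]
    (5,4)@(11, 9): e=[29,16,6] → █
    (6,4)@(13, 9): e=[61,2,-12] → ·
    (4,5)@(9, 11): e=[7,32,12] → █
    (5,5)@(11, 11): e=[39,18,-6] → ·
    (4,6)@(9, 13): e=[17,34,0] → ·  [on edge]
    (2,9)@(5, 19): e=[-17,68,0] → ·  [on edge]
  covered (4 px):
    · · · · · · · ·
    · · · · · · · ·
    · · · · · █ · ·
    · · · · · █ · ·
    · · · · · █ · ·
    · · · · █ · · ·
    · · · · · · · ·
    · · · · · · · ·
    · · · · · · · ·
    · · · · · · · ·

Answer: 30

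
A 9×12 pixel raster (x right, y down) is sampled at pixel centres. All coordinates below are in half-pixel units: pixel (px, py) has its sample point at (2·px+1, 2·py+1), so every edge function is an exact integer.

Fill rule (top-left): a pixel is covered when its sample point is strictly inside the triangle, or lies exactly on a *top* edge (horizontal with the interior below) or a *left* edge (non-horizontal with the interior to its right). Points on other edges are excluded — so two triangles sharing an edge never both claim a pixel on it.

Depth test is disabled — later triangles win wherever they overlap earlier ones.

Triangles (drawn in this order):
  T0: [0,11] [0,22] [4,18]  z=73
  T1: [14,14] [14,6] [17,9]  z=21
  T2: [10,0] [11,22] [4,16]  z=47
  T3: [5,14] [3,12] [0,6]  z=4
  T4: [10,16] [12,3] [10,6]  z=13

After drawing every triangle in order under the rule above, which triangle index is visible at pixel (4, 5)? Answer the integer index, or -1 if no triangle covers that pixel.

T0:
  2·area = 44  (B↔C swapped to make it positive)
  edge (0, 11)→(4, 18): d=(4,7) right/bottom  bias=-1
  edge (4, 18)→(0, 22): d=(-4,4) right/bottom  bias=-1
  edge (0, 22)→(0, 11): d=(0,-11) top-left  bias=+0
    (8,2)@(17, 5): e=[-143,0,187] → .  [on edge]
    (7,3)@(15, 7): e=[-121,0,165] → .  [on edge]
    (6,4)@(13, 9): e=[-99,0,143] → .  [on edge]
    (5,5)@(11, 11): e=[-77,0,121] → .  [on edge]
    (0,6)@(1, 13): e=[1,32,11] → X
    (1,6)@(3, 13): e=[-13,24,33] → .
    (4,6)@(9, 13): e=[-55,0,99] → .  [on edge]
    (0,7)@(1, 15): e=[9,24,11] → X
    (1,7)@(3, 15): e=[-5,16,33] → .
    (3,7)@(7, 15): e=[-33,0,77] → .  [on edge]
    (0,8)@(1, 17): e=[17,16,11] → X
    (1,8)@(3, 17): e=[3,8,33] → X
    (2,8)@(5, 17): e=[-11,0,55] → .  [on edge]
    (1,9)@(3, 19): e=[11,0,33] → .  [on edge]
    (0,10)@(1, 21): e=[33,0,11] → .  [on edge]
  covered (5 px):
    . . . . . . . . .
    . . . . . . . . .
    . . . . . . . . .
    . . . . . . . . .
    . . . . . . . . .
    . . . . . . . . .
    X . . . . . . . .
    X . . . . . . . .
    X X . . . . . . .
    X . . . . . . . .
    . . . . . . . . .
    . . . . . . . . .
T1:
  2·area = 24
  edge (14, 14)→(14, 6): d=(0,-8) top-left  bias=+0
  edge (14, 6)→(17, 9): d=(3,3) right/bottom  bias=-1
  edge (17, 9)→(14, 14): d=(-3,5) right/bottom  bias=-1
    (4,0)@(9, 1): e=[-40,0,64] → .  [on edge]
    (5,1)@(11, 3): e=[-24,0,48] → .  [on edge]
    (6,2)@(13, 5): e=[-8,0,32] → .  [on edge]
    (7,3)@(15, 7): e=[8,0,16] → .  [on edge]
    (7,4)@(15, 9): e=[8,6,10] → X
    (8,4)@(17, 9): e=[24,0,0] → .  [on edge]
    (7,5)@(15, 11): e=[8,12,4] → X
    (8,5)@(17, 11): e=[24,6,-6] → .
    (7,6)@(15, 13): e=[8,18,-2] → .
    (5,9)@(11, 19): e=[-24,48,0] → .  [on edge]
  covered (2 px):
    . . . . . . . . .
    . . . . . . . . .
    . . . . . . . . .
    . . . . . . . . .
    . . . . . . . X .
    . . . . . . . X .
    . . . . . . . . .
    . . . . . . . . .
    . . . . . . . . .
    . . . . . . . . .
    . . . . . . . . .
    . . . . . . . . .
T2:
  2·area = 148
  edge (10, 0)→(11, 22): d=(1,22) right/bottom  bias=-1
  edge (11, 22)→(4, 16): d=(-7,-6) top-left  bias=+0
  edge (4, 16)→(10, 0): d=(6,-16) top-left  bias=+0
    (4,1)@(9, 3): e=[25,121,2] → X
    (5,1)@(11, 3): e=[-19,133,34] → .
    (4,2)@(9, 5): e=[27,107,14] → X
    (5,2)@(11, 5): e=[-17,119,46] → .
    (4,3)@(9, 7): e=[29,93,26] → X
    (5,3)@(11, 7): e=[-15,105,58] → .
    (3,4)@(7, 9): e=[75,67,6] → X
    (5,4)@(11, 9): e=[-13,91,70] → .
    (3,5)@(7, 11): e=[77,53,18] → X
    (5,5)@(11, 11): e=[-11,77,82] → .
    (3,6)@(7, 13): e=[79,39,30] → X
    (5,6)@(11, 13): e=[-9,63,94] → .
  covered (15 px):
    . . . . . . . . .
    . . . . X . . . .
    . . . . X . . . .
    . . . . X . . . .
    . . . X X . . . .
    . . . X X . . . .
    . . . X X . . . .
    . . X X X . . . .
    . . . X X . . . .
    . . . . X . . . .
    . . . . . . . . .
    . . . . . . . . .
T3:
  2·area = 6
  edge (5, 14)→(3, 12): d=(-2,-2) top-left  bias=+0
  edge (3, 12)→(0, 6): d=(-3,-6) top-left  bias=+0
  edge (0, 6)→(5, 14): d=(5,8) right/bottom  bias=-1
    (1,5)@(3, 11): e=[2,3,1] → X
    (2,5)@(5, 11): e=[6,15,-15] → .
    (1,6)@(3, 13): e=[-2,-3,11] → .
  covered (1 px):
    . . . . . . . . .
    . . . . . . . . .
    . . . . . . . . .
    . . . . . . . . .
    . . . . . . . . .
    . X . . . . . . .
    . . . . . . . . .
    . . . . . . . . .
    . . . . . . . . .
    . . . . . . . . .
    . . . . . . . . .
    . . . . . . . . .
T4:
  2·area = 20  (B↔C swapped to make it positive)
  edge (10, 16)→(10, 6): d=(0,-10) top-left  bias=+0
  edge (10, 6)→(12, 3): d=(2,-3) top-left  bias=+0
  edge (12, 3)→(10, 16): d=(-2,13) right/bottom  bias=-1
    (5,2)@(11, 5): e=[10,1,9] → X
    (6,2)@(13, 5): e=[30,7,-17] → .
    (5,3)@(11, 7): e=[10,5,5] → X
    (6,3)@(13, 7): e=[30,11,-21] → .
    (5,4)@(11, 9): e=[10,9,1] → X
    (6,4)@(13, 9): e=[30,15,-25] → .
    (5,5)@(11, 11): e=[10,13,-3] → .
  covered (3 px):
    . . . . . . . . .
    . . . . . . . . .
    . . . . . X . . .
    . . . . . X . . .
    . . . . . X . . .
    . . . . . . . . .
    . . . . . . . . .
    . . . . . . . . .
    . . . . . . . . .
    . . . . . . . . .
    . . . . . . . . .
    . . . . . . . . .

Z-buffer (winner per pixel, '.' = empty):
  . . . . . . . . .
  . . . . 2 . . . .
  . . . . 2 4 . . .
  . . . . 2 4 . . .
  . . . 2 2 4 . 1 .
  . 3 . 2 2 . . 1 .
  0 . . 2 2 . . . .
  0 . 2 2 2 . . . .
  0 0 . 2 2 . . . .
  0 . . . 2 . . . .
  . . . . . . . . .
  . . . . . . . . .

Final: 2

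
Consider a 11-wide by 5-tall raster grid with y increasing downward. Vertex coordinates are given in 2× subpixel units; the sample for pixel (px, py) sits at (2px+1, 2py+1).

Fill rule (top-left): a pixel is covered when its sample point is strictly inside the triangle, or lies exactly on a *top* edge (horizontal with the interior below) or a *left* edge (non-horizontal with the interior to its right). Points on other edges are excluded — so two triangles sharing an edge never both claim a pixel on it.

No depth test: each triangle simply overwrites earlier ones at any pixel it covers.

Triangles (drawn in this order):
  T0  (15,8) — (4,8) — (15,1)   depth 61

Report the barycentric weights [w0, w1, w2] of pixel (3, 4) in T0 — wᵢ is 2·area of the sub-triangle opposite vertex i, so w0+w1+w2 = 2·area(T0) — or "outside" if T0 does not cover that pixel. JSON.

T0:
  2·area = 77
  edge (15, 8)→(4, 8): d=(-11,0) right/bottom  bias=-1
  edge (4, 8)→(15, 1): d=(11,-7) top-left  bias=+0
  edge (15, 1)→(15, 8): d=(0,7) right/bottom  bias=-1
    (7,0)@(15, 1): e=[77,0,0] → ·  [on edge]
    (6,1)@(13, 3): e=[55,8,14] → #
    (7,1)@(15, 3): e=[55,22,0] → ·  [on edge]
    (4,2)@(9, 5): e=[33,2,42] → #
    (5,2)@(11, 5): e=[33,16,28] → #
    (7,2)@(15, 5): e=[33,44,0] → ·  [on edge]
    (3,3)@(7, 7): e=[11,10,56] → #
    (7,3)@(15, 7): e=[11,66,0] → ·  [on edge]
    (3,4)@(7, 9): e=[-11,32,56] → ·
    (4,4)@(9, 9): e=[-11,46,42] → ·
    (5,4)@(11, 9): e=[-11,60,28] → ·
    (6,4)@(13, 9): e=[-11,74,14] → ·
    (7,4)@(15, 9): e=[-11,88,0] → ·  [on edge]
  covered (8 px):
    · · · · · · · · · · ·
    · · · · · · # · · · ·
    · · · · # # # · · · ·
    · · · # # # # · · · ·
    · · · · · · · · · · ·

Answer: "outside"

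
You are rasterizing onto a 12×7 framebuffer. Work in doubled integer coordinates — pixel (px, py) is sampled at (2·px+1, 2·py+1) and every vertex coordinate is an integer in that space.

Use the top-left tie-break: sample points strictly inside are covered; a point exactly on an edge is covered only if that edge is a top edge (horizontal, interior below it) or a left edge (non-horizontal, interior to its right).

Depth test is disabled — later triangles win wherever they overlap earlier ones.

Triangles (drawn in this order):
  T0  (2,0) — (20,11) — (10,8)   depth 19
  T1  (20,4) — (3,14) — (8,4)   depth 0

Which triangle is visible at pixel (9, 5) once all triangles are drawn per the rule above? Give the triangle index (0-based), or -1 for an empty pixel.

T0:
  2·area = 56
  edge (2, 0)→(20, 11): d=(18,11) right/bottom  bias=-1
  edge (20, 11)→(10, 8): d=(-10,-3) top-left  bias=+0
  edge (10, 8)→(2, 0): d=(-8,-8) top-left  bias=+0
    (1,0)@(3, 1): e=[7,49,0] → #  [on edge]
    (2,0)@(5, 1): e=[-15,55,16] → ·
    (1,1)@(3, 3): e=[43,29,-16] → ·
    (2,1)@(5, 3): e=[21,35,0] → #  [on edge]
    (3,1)@(7, 3): e=[-1,41,16] → ·
    (2,2)@(5, 5): e=[57,15,-16] → ·
    (3,2)@(7, 5): e=[35,21,0] → #  [on edge]
    (4,2)@(9, 5): e=[13,27,16] → #
    (5,2)@(11, 5): e=[-9,33,32] → ·
    (3,3)@(7, 7): e=[71,1,-16] → ·
    (4,3)@(9, 7): e=[49,7,0] → #  [on edge]
    (5,3)@(11, 7): e=[27,13,16] → #
    (5,4)@(11, 9): e=[63,-7,0] → ·  [on edge]
    (6,5)@(13, 11): e=[77,-21,0] → ·  [on edge]
    (7,6)@(15, 13): e=[91,-35,0] → ·  [on edge]
  covered (8 px):
    · # · · · · · · · · · ·
    · · # · · · · · · · · ·
    · · · # # · · · · · · ·
    · · · · # # # · · · · ·
    · · · · · · · # · · · ·
    · · · · · · · · · · · ·
    · · · · · · · · · · · ·
T1:
  2·area = 120
  edge (20, 4)→(3, 14): d=(-17,10) right/bottom  bias=-1
  edge (3, 14)→(8, 4): d=(5,-10) top-left  bias=+0
  edge (8, 4)→(20, 4): d=(12,0) top-left  bias=+0
    (4,2)@(9, 5): e=[93,15,12] → #
    (5,2)@(11, 5): e=[73,35,12] → #
    (6,2)@(13, 5): e=[53,55,12] → #
    (7,2)@(15, 5): e=[33,75,12] → #
    (8,2)@(17, 5): e=[13,95,12] → #
    (9,2)@(19, 5): e=[-7,115,12] → ·
    (3,3)@(7, 7): e=[79,5,36] → #
    (7,3)@(15, 7): e=[-1,85,36] → ·
    (8,3)@(17, 7): e=[-21,105,36] → ·
    (3,4)@(7, 9): e=[45,15,60] → #
    (6,4)@(13, 9): e=[-15,75,60] → ·
    (2,5)@(5, 11): e=[31,5,84] → #
  covered (14 px):
    · · · · · · · · · · · ·
    · · · · · · · · · · · ·
    · · · · # # # # # · · ·
    · · · # # # # · · · · ·
    · · · # # # · · · · · ·
    · · # # · · · · · · · ·
    · · · · · · · · · · · ·

Z-buffer (winner per pixel, '.' = empty):
  . 0 . . . . . . . . . .
  . . 0 . . . . . . . . .
  . . . 0 1 1 1 1 1 . . .
  . . . 1 1 1 1 . . . . .
  . . . 1 1 1 . 0 . . . .
  . . 1 1 . . . . . . . .
  . . . . . . . . . . . .

Final: -1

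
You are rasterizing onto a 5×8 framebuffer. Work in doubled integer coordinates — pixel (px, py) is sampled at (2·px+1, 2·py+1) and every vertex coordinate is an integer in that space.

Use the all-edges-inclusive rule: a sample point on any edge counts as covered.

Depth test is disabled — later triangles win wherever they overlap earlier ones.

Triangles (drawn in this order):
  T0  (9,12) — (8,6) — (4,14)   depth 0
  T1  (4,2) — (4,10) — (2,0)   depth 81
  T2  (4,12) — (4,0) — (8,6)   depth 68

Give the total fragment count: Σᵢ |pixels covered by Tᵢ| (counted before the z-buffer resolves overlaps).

T0:
  2·area = 32  (B↔C swapped to make it positive)
  edge (9, 12)→(4, 14): d=(-5,2) inclusive
  edge (4, 14)→(8, 6): d=(4,-8) inclusive
  edge (8, 6)→(9, 12): d=(1,6) inclusive
    (3,4)@(7, 9): e=[19,4,9] → █
    (4,4)@(9, 9): e=[15,20,-3] → ·
    (3,5)@(7, 11): e=[9,12,11] → █
    (4,5)@(9, 11): e=[5,28,-1] → ·
    (2,6)@(5, 13): e=[3,4,25] → █
    (3,6)@(7, 13): e=[-1,20,13] → ·
    (2,7)@(5, 15): e=[-7,12,27] → ·
  covered (3 px):
    · · · · ·
    · · · · ·
    · · · · ·
    · · · · ·
    · · · █ ·
    · · · █ ·
    · · █ · ·
    · · · · ·
T1:
  2·area = 16
  edge (4, 2)→(4, 10): d=(0,8) inclusive
  edge (4, 10)→(2, 0): d=(-2,-10) inclusive
  edge (2, 0)→(4, 2): d=(2,2) inclusive
    (1,0)@(3, 1): e=[8,8,0] → █  [on edge]
    (2,0)@(5, 1): e=[-8,28,-4] → ·
    (1,1)@(3, 3): e=[8,4,4] → █
    (2,1)@(5, 3): e=[-8,24,0] → ·  [on edge]
    (1,2)@(3, 5): e=[8,0,8] → █  [on edge]
    (2,2)@(5, 5): e=[-8,20,4] → ·
    (3,2)@(7, 5): e=[-24,40,0] → ·  [on edge]
    (1,3)@(3, 7): e=[8,-4,12] → ·
    (4,3)@(9, 7): e=[-40,56,0] → ·  [on edge]
    (2,7)@(5, 15): e=[-8,0,24] → ·  [on edge]
  covered (3 px):
    · █ · · ·
    · █ · · ·
    · █ · · ·
    · · · · ·
    · · · · ·
    · · · · ·
    · · · · ·
    · · · · ·
T2:
  2·area = 48
  edge (4, 12)→(4, 0): d=(0,-12) inclusive
  edge (4, 0)→(8, 6): d=(4,6) inclusive
  edge (8, 6)→(4, 12): d=(-4,6) inclusive
    (2,1)@(5, 3): e=[12,6,30] → █
    (3,1)@(7, 3): e=[36,-6,18] → ·
    (2,2)@(5, 5): e=[12,14,22] → █
    (3,2)@(7, 5): e=[36,2,10] → █
    (4,2)@(9, 5): e=[60,-10,-2] → ·
    (2,3)@(5, 7): e=[12,22,14] → █
    (4,3)@(9, 7): e=[60,-2,-10] → ·
    (2,4)@(5, 9): e=[12,30,6] → █
    (3,4)@(7, 9): e=[36,18,-6] → ·
    (2,5)@(5, 11): e=[12,38,-2] → ·
  covered (6 px):
    · · · · ·
    · · █ · ·
    · · █ █ ·
    · · █ █ ·
    · · █ · ·
    · · · · ·
    · · · · ·
    · · · · ·

Answer: 12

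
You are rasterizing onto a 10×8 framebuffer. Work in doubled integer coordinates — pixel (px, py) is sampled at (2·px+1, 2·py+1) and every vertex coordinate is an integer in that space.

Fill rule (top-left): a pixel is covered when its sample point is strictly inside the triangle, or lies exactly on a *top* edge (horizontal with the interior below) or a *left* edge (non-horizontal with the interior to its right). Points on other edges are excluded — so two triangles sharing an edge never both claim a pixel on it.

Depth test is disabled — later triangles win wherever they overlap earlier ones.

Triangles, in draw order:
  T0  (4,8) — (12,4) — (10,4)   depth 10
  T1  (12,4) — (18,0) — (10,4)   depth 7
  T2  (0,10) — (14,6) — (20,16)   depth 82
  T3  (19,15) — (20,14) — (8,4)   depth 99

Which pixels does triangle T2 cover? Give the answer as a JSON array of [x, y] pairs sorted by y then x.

T0:
  2·area = 8  (B↔C swapped to make it positive)
  edge (4, 8)→(10, 4): d=(6,-4) top-left  bias=+0
  edge (10, 4)→(12, 4): d=(2,0) top-left  bias=+0
  edge (12, 4)→(4, 8): d=(-8,4) right/bottom  bias=-1
    (4,2)@(9, 5): e=[2,2,4] → #
    (5,2)@(11, 5): e=[10,2,-4] → ·
    (4,3)@(9, 7): e=[14,6,-12] → ·
  covered (1 px):
    · · · · · · · · · ·
    · · · · · · · · · ·
    · · · · # · · · · ·
    · · · · · · · · · ·
    · · · · · · · · · ·
    · · · · · · · · · ·
    · · · · · · · · · ·
    · · · · · · · · · ·
T1:
  2·area = 8  (B↔C swapped to make it positive)
  edge (12, 4)→(10, 4): d=(-2,0) right/bottom  bias=-1
  edge (10, 4)→(18, 0): d=(8,-4) top-left  bias=+0
  edge (18, 0)→(12, 4): d=(-6,4) right/bottom  bias=-1
    (6,1)@(13, 3): e=[2,4,2] → #
    (7,1)@(15, 3): e=[2,12,-6] → ·
    (6,2)@(13, 5): e=[-2,20,-10] → ·
  covered (1 px):
    · · · · · · · · · ·
    · · · · · · # · · ·
    · · · · · · · · · ·
    · · · · · · · · · ·
    · · · · · · · · · ·
    · · · · · · · · · ·
    · · · · · · · · · ·
    · · · · · · · · · ·
T2:
  2·area = 164
  edge (0, 10)→(14, 6): d=(14,-4) top-left  bias=+0
  edge (14, 6)→(20, 16): d=(6,10) right/bottom  bias=-1
  edge (20, 16)→(0, 10): d=(-20,-6) top-left  bias=+0
    (5,0)@(11, 1): e=[-82,0,246] → ·  [on edge]
    (5,3)@(11, 7): e=[2,36,126] → #
    (6,3)@(13, 7): e=[10,16,138] → #
    (7,3)@(15, 7): e=[18,-4,150] → ·
    (2,4)@(5, 9): e=[6,108,50] → #
    (3,4)@(7, 9): e=[14,88,62] → #
    (4,4)@(9, 9): e=[22,68,74] → #
    (7,4)@(15, 9): e=[46,8,110] → #
    (8,4)@(17, 9): e=[54,-12,122] → ·
    (2,5)@(5, 11): e=[34,120,10] → #
    (8,5)@(17, 11): e=[82,0,82] → ·  [on edge]
    (2,6)@(5, 13): e=[62,132,-30] → ·
  covered (20 px):
    · · · · · · · · · ·
    · · · · · · · · · ·
    · · · · · · · · · ·
    · · · · · # # · · ·
    · · # # # # # # · ·
    · · # # # # # # · ·
    · · · · · # # # # ·
    · · · · · · · · # #
T3:
  2·area = 22  (B↔C swapped to make it positive)
  edge (19, 15)→(8, 4): d=(-11,-11) top-left  bias=+0
  edge (8, 4)→(20, 14): d=(12,10) right/bottom  bias=-1
  edge (20, 14)→(19, 15): d=(-1,1) right/bottom  bias=-1
    (2,0)@(5, 1): e=[0,-6,28] → ·  [on edge]
    (3,1)@(7, 3): e=[0,-2,24] → ·  [on edge]
    (4,2)@(9, 5): e=[0,2,20] → #  [on edge]
    (5,2)@(11, 5): e=[22,-18,18] → ·
    (4,3)@(9, 7): e=[-22,26,18] → ·
    (5,3)@(11, 7): e=[0,6,16] → #  [on edge]
    (6,3)@(13, 7): e=[22,-14,14] → ·
    (5,4)@(11, 9): e=[-22,30,14] → ·
    (6,4)@(13, 9): e=[0,10,12] → #  [on edge]
    (7,4)@(15, 9): e=[22,-10,10] → ·
    (6,5)@(13, 11): e=[-22,34,10] → ·
    (7,5)@(15, 11): e=[0,14,8] → #  [on edge]
    (8,6)@(17, 13): e=[0,18,4] → #  [on edge]
    (9,7)@(19, 15): e=[0,22,0] → ·  [on edge]
  covered (5 px):
    · · · · · · · · · ·
    · · · · · · · · · ·
    · · · · # · · · · ·
    · · · · · # · · · ·
    · · · · · · # · · ·
    · · · · · · · # · ·
    · · · · · · · · # ·
    · · · · · · · · · ·

Final: [[5,3],[6,3],[2,4],[3,4],[4,4],[5,4],[6,4],[7,4],[2,5],[3,5],[4,5],[5,5],[6,5],[7,5],[5,6],[6,6],[7,6],[8,6],[8,7],[9,7]]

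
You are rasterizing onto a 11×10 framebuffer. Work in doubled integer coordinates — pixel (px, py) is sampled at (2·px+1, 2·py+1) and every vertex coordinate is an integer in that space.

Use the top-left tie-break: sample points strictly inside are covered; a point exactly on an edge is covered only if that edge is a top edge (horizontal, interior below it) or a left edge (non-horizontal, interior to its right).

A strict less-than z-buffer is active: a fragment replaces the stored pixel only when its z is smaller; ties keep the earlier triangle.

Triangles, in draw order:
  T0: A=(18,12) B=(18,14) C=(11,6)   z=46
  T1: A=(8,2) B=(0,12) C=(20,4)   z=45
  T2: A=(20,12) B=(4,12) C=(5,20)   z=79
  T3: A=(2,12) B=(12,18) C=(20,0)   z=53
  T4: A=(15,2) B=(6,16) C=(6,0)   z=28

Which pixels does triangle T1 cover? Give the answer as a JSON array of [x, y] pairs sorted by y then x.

T0:
  2·area = 14
  edge (18, 12)→(18, 14): d=(0,2) right/bottom  bias=-1
  edge (18, 14)→(11, 6): d=(-7,-8) top-left  bias=+0
  edge (11, 6)→(18, 12): d=(7,6) right/bottom  bias=-1
  covered (0 px):
    · · · · · · · · · · ·
    · · · · · · · · · · ·
    · · · · · · · · · · ·
    · · · · · · · · · · ·
    · · · · · · · · · · ·
    · · · · · · · · · · ·
    · · · · · · · · · · ·
    · · · · · · · · · · ·
    · · · · · · · · · · ·
    · · · · · · · · · · ·
T1:
  2·area = 136  (B↔C swapped to make it positive)
  edge (8, 2)→(20, 4): d=(12,2) right/bottom  bias=-1
  edge (20, 4)→(0, 12): d=(-20,8) right/bottom  bias=-1
  edge (0, 12)→(8, 2): d=(8,-10) top-left  bias=+0
    (4,1)@(9, 3): e=[10,108,18] → █
    (5,1)@(11, 3): e=[6,92,38] → █
    (6,1)@(13, 3): e=[2,76,58] → █
    (7,1)@(15, 3): e=[-2,60,78] → ·
    (3,2)@(7, 5): e=[38,84,14] → █
    (7,2)@(15, 5): e=[22,20,94] → █
    (8,2)@(17, 5): e=[18,4,114] → █
    (9,2)@(19, 5): e=[14,-12,134] → ·
    (2,3)@(5, 7): e=[66,60,10] → █
    (6,3)@(13, 7): e=[50,-4,90] → ·
    (7,3)@(15, 7): e=[46,-20,110] → ·
    (8,3)@(17, 7): e=[42,-36,130] → ·
  covered (17 px):
    · · · · · · · · · · ·
    · · · · █ █ █ · · · ·
    · · · █ █ █ █ █ █ · ·
    · · █ █ █ █ · · · · ·
    · █ █ █ · · · · · · ·
    █ · · · · · · · · · ·
    · · · · · · · · · · ·
    · · · · · · · · · · ·
    · · · · · · · · · · ·
    · · · · · · · · · · ·
T2:
  2·area = 128  (B↔C swapped to make it positive)
  edge (20, 12)→(5, 20): d=(-15,8) right/bottom  bias=-1
  edge (5, 20)→(4, 12): d=(-1,-8) top-left  bias=+0
  edge (4, 12)→(20, 12): d=(16,0) top-left  bias=+0
    (2,6)@(5, 13): e=[105,7,16] → █
    (3,6)@(7, 13): e=[89,23,16] → █
    (4,6)@(9, 13): e=[73,39,16] → █
    (5,6)@(11, 13): e=[57,55,16] → █
    (6,6)@(13, 13): e=[41,71,16] → █
    (7,6)@(15, 13): e=[25,87,16] → █
    (8,6)@(17, 13): e=[9,103,16] → █
    (9,6)@(19, 13): e=[-7,119,16] → ·
    (2,7)@(5, 15): e=[75,5,48] → █
    (7,7)@(15, 15): e=[-5,85,48] → ·
    (8,7)@(17, 15): e=[-21,101,48] → ·
    (2,8)@(5, 17): e=[45,3,80] → █
  covered (16 px):
    · · · · · · · · · · ·
    · · · · · · · · · · ·
    · · · · · · · · · · ·
    · · · · · · · · · · ·
    · · · · · · · · · · ·
    · · · · · · · · · · ·
    · · █ █ █ █ █ █ █ · ·
    · · █ █ █ █ █ · · · ·
    · · █ █ █ · · · · · ·
    · · █ · · · · · · · ·
T3:
  2·area = 228  (B↔C swapped to make it positive)
  edge (2, 12)→(20, 0): d=(18,-12) top-left  bias=+0
  edge (20, 0)→(12, 18): d=(-8,18) right/bottom  bias=-1
  edge (12, 18)→(2, 12): d=(-10,-6) top-left  bias=+0
    (9,0)@(19, 1): e=[6,10,212] → █
    (10,0)@(21, 1): e=[30,-26,224] → ·
    (8,1)@(17, 3): e=[18,30,180] → █
    (9,1)@(19, 3): e=[42,-6,192] → ·
    (6,2)@(13, 5): e=[6,86,136] → █
    (7,2)@(15, 5): e=[30,50,148] → █
    (9,2)@(19, 5): e=[78,-22,172] → ·
    (5,3)@(11, 7): e=[18,106,104] → █
    (8,3)@(17, 7): e=[90,-2,140] → ·
    (3,4)@(7, 9): e=[6,162,60] → █
    (4,4)@(9, 9): e=[30,126,72] → █
    (8,4)@(17, 9): e=[126,-18,120] → ·
    (3,7)@(7, 15): e=[114,114,0] → █  [on edge]
  covered (29 px):
    · · · · · · · · · █ ·
    · · · · · · · · █ · ·
    · · · · · · █ █ █ · ·
    · · · · · █ █ █ · · ·
    · · · █ █ █ █ █ · · ·
    · · █ █ █ █ █ █ · · ·
    · · █ █ █ █ █ · · · ·
    · · · █ █ █ █ · · · ·
    · · · · · █ · · · · ·
    · · · · · · · · · · ·
T4:
  2·area = 144
  edge (15, 2)→(6, 16): d=(-9,14) right/bottom  bias=-1
  edge (6, 16)→(6, 0): d=(0,-16) top-left  bias=+0
  edge (6, 0)→(15, 2): d=(9,2) right/bottom  bias=-1
    (3,0)@(7, 1): e=[121,16,7] → █
    (4,0)@(9, 1): e=[93,48,3] → █
    (5,0)@(11, 1): e=[65,80,-1] → ·
    (3,1)@(7, 3): e=[103,16,25] → █
    (5,1)@(11, 3): e=[47,80,17] → █
    (6,1)@(13, 3): e=[19,112,13] → █
    (7,1)@(15, 3): e=[-9,144,9] → ·
    (3,2)@(7, 5): e=[85,16,43] → █
    (7,2)@(15, 5): e=[-27,144,27] → ·
    (3,3)@(7, 7): e=[67,16,61] → █
    (6,3)@(13, 7): e=[-17,112,49] → ·
    (3,4)@(7, 9): e=[49,16,79] → █
  covered (18 px):
    · · · █ █ · · · · · ·
    · · · █ █ █ █ · · · ·
    · · · █ █ █ █ · · · ·
    · · · █ █ █ · · · · ·
    · · · █ █ · · · · · ·
    · · · █ █ · · · · · ·
    · · · █ · · · · · · ·
    · · · · · · · · · · ·
    · · · · · · · · · · ·
    · · · · · · · · · · ·

Result: [[4,1],[5,1],[6,1],[3,2],[4,2],[5,2],[6,2],[7,2],[8,2],[2,3],[3,3],[4,3],[5,3],[1,4],[2,4],[3,4],[0,5]]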